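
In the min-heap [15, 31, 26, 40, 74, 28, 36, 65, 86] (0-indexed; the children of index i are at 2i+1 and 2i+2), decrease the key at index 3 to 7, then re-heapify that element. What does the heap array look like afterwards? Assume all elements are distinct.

set index 3 from 40 to 7 → [15, 31, 26, 7, 74, 28, 36, 65, 86]
7 < parent 31 at index 1, swap → [15, 7, 26, 31, 74, 28, 36, 65, 86]
7 < parent 15 at index 0, swap → [7, 15, 26, 31, 74, 28, 36, 65, 86]

[7, 15, 26, 31, 74, 28, 36, 65, 86]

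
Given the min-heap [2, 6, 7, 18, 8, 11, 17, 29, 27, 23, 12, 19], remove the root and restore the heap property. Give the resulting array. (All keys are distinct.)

remove root 2; move last element 19 to root → [19, 6, 7, 18, 8, 11, 17, 29, 27, 23, 12]
19 vs smaller child 6 at index 1, swap → [6, 19, 7, 18, 8, 11, 17, 29, 27, 23, 12]
19 vs smaller child 8 at index 4, swap → [6, 8, 7, 18, 19, 11, 17, 29, 27, 23, 12]
19 vs smaller child 12 at index 10, swap → [6, 8, 7, 18, 12, 11, 17, 29, 27, 23, 19]

[6, 8, 7, 18, 12, 11, 17, 29, 27, 23, 19]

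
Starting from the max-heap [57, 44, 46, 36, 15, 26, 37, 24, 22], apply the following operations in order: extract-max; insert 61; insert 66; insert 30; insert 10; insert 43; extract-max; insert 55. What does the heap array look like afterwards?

[61, 46, 55, 44, 30, 43, 22, 24, 36, 15, 26, 10, 37]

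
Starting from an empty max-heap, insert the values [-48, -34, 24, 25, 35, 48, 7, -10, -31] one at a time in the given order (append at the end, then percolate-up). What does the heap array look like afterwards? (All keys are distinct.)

Insert -48:
  append -48 at index 0 → [-48] (no swap needed)
Insert -34:
  append -34 at index 1 → [-48, -34]
  -34 > parent -48 at index 0, swap → [-34, -48]
Insert 24:
  append 24 at index 2 → [-34, -48, 24]
  24 > parent -34 at index 0, swap → [24, -48, -34]
Insert 25:
  append 25 at index 3 → [24, -48, -34, 25]
  25 > parent -48 at index 1, swap → [24, 25, -34, -48]
  25 > parent 24 at index 0, swap → [25, 24, -34, -48]
Insert 35:
  append 35 at index 4 → [25, 24, -34, -48, 35]
  35 > parent 24 at index 1, swap → [25, 35, -34, -48, 24]
  35 > parent 25 at index 0, swap → [35, 25, -34, -48, 24]
Insert 48:
  append 48 at index 5 → [35, 25, -34, -48, 24, 48]
  48 > parent -34 at index 2, swap → [35, 25, 48, -48, 24, -34]
  48 > parent 35 at index 0, swap → [48, 25, 35, -48, 24, -34]
Insert 7:
  append 7 at index 6 → [48, 25, 35, -48, 24, -34, 7] (no swap needed)
Insert -10:
  append -10 at index 7 → [48, 25, 35, -48, 24, -34, 7, -10]
  -10 > parent -48 at index 3, swap → [48, 25, 35, -10, 24, -34, 7, -48]
Insert -31:
  append -31 at index 8 → [48, 25, 35, -10, 24, -34, 7, -48, -31] (no swap needed)

[48, 25, 35, -10, 24, -34, 7, -48, -31]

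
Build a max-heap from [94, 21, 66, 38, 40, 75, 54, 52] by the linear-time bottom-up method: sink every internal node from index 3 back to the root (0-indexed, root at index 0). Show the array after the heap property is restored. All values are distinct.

sift down from index 3:
  38 vs only child 52 at index 7, swap → [94, 21, 66, 52, 40, 75, 54, 38]
sift down from index 2:
  66 vs larger child 75 at index 5, swap → [94, 21, 75, 52, 40, 66, 54, 38]
sift down from index 1:
  21 vs larger child 52 at index 3, swap → [94, 52, 75, 21, 40, 66, 54, 38]
  21 vs only child 38 at index 7, swap → [94, 52, 75, 38, 40, 66, 54, 21]
sift down from index 0: already satisfies heap property

[94, 52, 75, 38, 40, 66, 54, 21]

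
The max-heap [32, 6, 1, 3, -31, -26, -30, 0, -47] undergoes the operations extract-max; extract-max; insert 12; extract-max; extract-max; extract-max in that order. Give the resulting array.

[0, -30, -26, -47, -31]

extract-max → returns 32:
  remove root 32; move last element -47 to root → [-47, 6, 1, 3, -31, -26, -30, 0]
  -47 vs larger child 6 at index 1, swap → [6, -47, 1, 3, -31, -26, -30, 0]
  -47 vs larger child 3 at index 3, swap → [6, 3, 1, -47, -31, -26, -30, 0]
  -47 vs only child 0 at index 7, swap → [6, 3, 1, 0, -31, -26, -30, -47]
extract-max → returns 6:
  remove root 6; move last element -47 to root → [-47, 3, 1, 0, -31, -26, -30]
  -47 vs larger child 3 at index 1, swap → [3, -47, 1, 0, -31, -26, -30]
  -47 vs larger child 0 at index 3, swap → [3, 0, 1, -47, -31, -26, -30]
insert 12:
  append 12 at index 7 → [3, 0, 1, -47, -31, -26, -30, 12]
  12 > parent -47 at index 3, swap → [3, 0, 1, 12, -31, -26, -30, -47]
  12 > parent 0 at index 1, swap → [3, 12, 1, 0, -31, -26, -30, -47]
  12 > parent 3 at index 0, swap → [12, 3, 1, 0, -31, -26, -30, -47]
extract-max → returns 12:
  remove root 12; move last element -47 to root → [-47, 3, 1, 0, -31, -26, -30]
  -47 vs larger child 3 at index 1, swap → [3, -47, 1, 0, -31, -26, -30]
  -47 vs larger child 0 at index 3, swap → [3, 0, 1, -47, -31, -26, -30]
extract-max → returns 3:
  remove root 3; move last element -30 to root → [-30, 0, 1, -47, -31, -26]
  -30 vs larger child 1 at index 2, swap → [1, 0, -30, -47, -31, -26]
  -30 vs only child -26 at index 5, swap → [1, 0, -26, -47, -31, -30]
extract-max → returns 1:
  remove root 1; move last element -30 to root → [-30, 0, -26, -47, -31]
  -30 vs larger child 0 at index 1, swap → [0, -30, -26, -47, -31]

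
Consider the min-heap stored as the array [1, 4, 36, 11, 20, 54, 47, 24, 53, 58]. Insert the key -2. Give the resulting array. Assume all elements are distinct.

append -2 at index 10 → [1, 4, 36, 11, 20, 54, 47, 24, 53, 58, -2]
-2 < parent 20 at index 4, swap → [1, 4, 36, 11, -2, 54, 47, 24, 53, 58, 20]
-2 < parent 4 at index 1, swap → [1, -2, 36, 11, 4, 54, 47, 24, 53, 58, 20]
-2 < parent 1 at index 0, swap → [-2, 1, 36, 11, 4, 54, 47, 24, 53, 58, 20]

[-2, 1, 36, 11, 4, 54, 47, 24, 53, 58, 20]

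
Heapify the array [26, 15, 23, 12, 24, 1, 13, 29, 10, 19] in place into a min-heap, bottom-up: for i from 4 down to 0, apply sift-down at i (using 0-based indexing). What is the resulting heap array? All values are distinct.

[1, 10, 13, 12, 19, 23, 26, 29, 15, 24]

sift down from index 4:
  24 vs only child 19 at index 9, swap → [26, 15, 23, 12, 19, 1, 13, 29, 10, 24]
sift down from index 3:
  12 vs smaller child 10 at index 8, swap → [26, 15, 23, 10, 19, 1, 13, 29, 12, 24]
sift down from index 2:
  23 vs smaller child 1 at index 5, swap → [26, 15, 1, 10, 19, 23, 13, 29, 12, 24]
sift down from index 1:
  15 vs smaller child 10 at index 3, swap → [26, 10, 1, 15, 19, 23, 13, 29, 12, 24]
  15 vs smaller child 12 at index 8, swap → [26, 10, 1, 12, 19, 23, 13, 29, 15, 24]
sift down from index 0:
  26 vs smaller child 1 at index 2, swap → [1, 10, 26, 12, 19, 23, 13, 29, 15, 24]
  26 vs smaller child 13 at index 6, swap → [1, 10, 13, 12, 19, 23, 26, 29, 15, 24]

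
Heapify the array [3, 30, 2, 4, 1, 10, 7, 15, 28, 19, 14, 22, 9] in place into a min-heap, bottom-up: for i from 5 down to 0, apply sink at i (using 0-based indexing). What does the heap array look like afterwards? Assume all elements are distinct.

sift down from index 5:
  10 vs smaller child 9 at index 12, swap → [3, 30, 2, 4, 1, 9, 7, 15, 28, 19, 14, 22, 10]
sift down from index 4: already satisfies heap property
sift down from index 3: already satisfies heap property
sift down from index 2: already satisfies heap property
sift down from index 1:
  30 vs smaller child 1 at index 4, swap → [3, 1, 2, 4, 30, 9, 7, 15, 28, 19, 14, 22, 10]
  30 vs smaller child 14 at index 10, swap → [3, 1, 2, 4, 14, 9, 7, 15, 28, 19, 30, 22, 10]
sift down from index 0:
  3 vs smaller child 1 at index 1, swap → [1, 3, 2, 4, 14, 9, 7, 15, 28, 19, 30, 22, 10]

[1, 3, 2, 4, 14, 9, 7, 15, 28, 19, 30, 22, 10]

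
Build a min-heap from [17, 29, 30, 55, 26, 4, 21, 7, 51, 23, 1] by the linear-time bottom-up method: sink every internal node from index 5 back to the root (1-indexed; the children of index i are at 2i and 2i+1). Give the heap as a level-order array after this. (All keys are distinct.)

sift down from index 5:
  26 vs smaller child 1 at index 11, swap → [17, 29, 30, 55, 1, 4, 21, 7, 51, 23, 26]
sift down from index 4:
  55 vs smaller child 7 at index 8, swap → [17, 29, 30, 7, 1, 4, 21, 55, 51, 23, 26]
sift down from index 3:
  30 vs smaller child 4 at index 6, swap → [17, 29, 4, 7, 1, 30, 21, 55, 51, 23, 26]
sift down from index 2:
  29 vs smaller child 1 at index 5, swap → [17, 1, 4, 7, 29, 30, 21, 55, 51, 23, 26]
  29 vs smaller child 23 at index 10, swap → [17, 1, 4, 7, 23, 30, 21, 55, 51, 29, 26]
sift down from index 1:
  17 vs smaller child 1 at index 2, swap → [1, 17, 4, 7, 23, 30, 21, 55, 51, 29, 26]
  17 vs smaller child 7 at index 4, swap → [1, 7, 4, 17, 23, 30, 21, 55, 51, 29, 26]

[1, 7, 4, 17, 23, 30, 21, 55, 51, 29, 26]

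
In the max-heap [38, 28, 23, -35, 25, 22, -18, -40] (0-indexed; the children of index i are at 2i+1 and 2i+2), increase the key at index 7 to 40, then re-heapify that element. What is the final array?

[40, 38, 23, 28, 25, 22, -18, -35]

set index 7 from -40 to 40 → [38, 28, 23, -35, 25, 22, -18, 40]
40 > parent -35 at index 3, swap → [38, 28, 23, 40, 25, 22, -18, -35]
40 > parent 28 at index 1, swap → [38, 40, 23, 28, 25, 22, -18, -35]
40 > parent 38 at index 0, swap → [40, 38, 23, 28, 25, 22, -18, -35]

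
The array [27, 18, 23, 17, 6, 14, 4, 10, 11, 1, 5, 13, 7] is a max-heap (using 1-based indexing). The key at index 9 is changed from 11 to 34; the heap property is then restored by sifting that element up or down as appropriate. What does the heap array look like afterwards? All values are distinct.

[34, 27, 23, 18, 6, 14, 4, 10, 17, 1, 5, 13, 7]

set index 9 from 11 to 34 → [27, 18, 23, 17, 6, 14, 4, 10, 34, 1, 5, 13, 7]
34 > parent 17 at index 4, swap → [27, 18, 23, 34, 6, 14, 4, 10, 17, 1, 5, 13, 7]
34 > parent 18 at index 2, swap → [27, 34, 23, 18, 6, 14, 4, 10, 17, 1, 5, 13, 7]
34 > parent 27 at index 1, swap → [34, 27, 23, 18, 6, 14, 4, 10, 17, 1, 5, 13, 7]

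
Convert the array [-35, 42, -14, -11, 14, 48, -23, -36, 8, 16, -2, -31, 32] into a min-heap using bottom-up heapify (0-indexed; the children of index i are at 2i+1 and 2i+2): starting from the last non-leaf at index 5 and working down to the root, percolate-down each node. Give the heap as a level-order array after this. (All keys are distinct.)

sift down from index 5:
  48 vs smaller child -31 at index 11, swap → [-35, 42, -14, -11, 14, -31, -23, -36, 8, 16, -2, 48, 32]
sift down from index 4:
  14 vs smaller child -2 at index 10, swap → [-35, 42, -14, -11, -2, -31, -23, -36, 8, 16, 14, 48, 32]
sift down from index 3:
  -11 vs smaller child -36 at index 7, swap → [-35, 42, -14, -36, -2, -31, -23, -11, 8, 16, 14, 48, 32]
sift down from index 2:
  -14 vs smaller child -31 at index 5, swap → [-35, 42, -31, -36, -2, -14, -23, -11, 8, 16, 14, 48, 32]
sift down from index 1:
  42 vs smaller child -36 at index 3, swap → [-35, -36, -31, 42, -2, -14, -23, -11, 8, 16, 14, 48, 32]
  42 vs smaller child -11 at index 7, swap → [-35, -36, -31, -11, -2, -14, -23, 42, 8, 16, 14, 48, 32]
sift down from index 0:
  -35 vs smaller child -36 at index 1, swap → [-36, -35, -31, -11, -2, -14, -23, 42, 8, 16, 14, 48, 32]

[-36, -35, -31, -11, -2, -14, -23, 42, 8, 16, 14, 48, 32]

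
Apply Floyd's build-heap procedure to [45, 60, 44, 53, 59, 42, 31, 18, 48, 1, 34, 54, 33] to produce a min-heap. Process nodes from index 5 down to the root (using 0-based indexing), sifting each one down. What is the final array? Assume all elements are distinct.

[1, 18, 31, 45, 34, 33, 44, 53, 48, 59, 60, 54, 42]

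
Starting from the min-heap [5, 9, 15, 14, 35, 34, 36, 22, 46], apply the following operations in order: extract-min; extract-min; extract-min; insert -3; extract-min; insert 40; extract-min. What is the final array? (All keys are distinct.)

[22, 35, 34, 46, 40, 36]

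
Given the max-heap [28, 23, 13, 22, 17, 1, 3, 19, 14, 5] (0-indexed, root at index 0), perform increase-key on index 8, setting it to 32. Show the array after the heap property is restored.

set index 8 from 14 to 32 → [28, 23, 13, 22, 17, 1, 3, 19, 32, 5]
32 > parent 22 at index 3, swap → [28, 23, 13, 32, 17, 1, 3, 19, 22, 5]
32 > parent 23 at index 1, swap → [28, 32, 13, 23, 17, 1, 3, 19, 22, 5]
32 > parent 28 at index 0, swap → [32, 28, 13, 23, 17, 1, 3, 19, 22, 5]

[32, 28, 13, 23, 17, 1, 3, 19, 22, 5]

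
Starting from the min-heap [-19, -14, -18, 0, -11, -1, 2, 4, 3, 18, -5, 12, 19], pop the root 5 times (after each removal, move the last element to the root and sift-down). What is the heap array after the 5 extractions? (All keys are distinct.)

[-1, 0, 2, 3, 18, 12, 19, 4]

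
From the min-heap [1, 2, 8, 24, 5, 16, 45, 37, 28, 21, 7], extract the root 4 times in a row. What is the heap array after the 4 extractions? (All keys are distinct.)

[8, 21, 16, 24, 28, 37, 45]

extract-min #1 returns 1:
  remove root 1; move last element 7 to root → [7, 2, 8, 24, 5, 16, 45, 37, 28, 21]
  7 vs smaller child 2 at index 1, swap → [2, 7, 8, 24, 5, 16, 45, 37, 28, 21]
  7 vs smaller child 5 at index 4, swap → [2, 5, 8, 24, 7, 16, 45, 37, 28, 21]
extract-min #2 returns 2:
  remove root 2; move last element 21 to root → [21, 5, 8, 24, 7, 16, 45, 37, 28]
  21 vs smaller child 5 at index 1, swap → [5, 21, 8, 24, 7, 16, 45, 37, 28]
  21 vs smaller child 7 at index 4, swap → [5, 7, 8, 24, 21, 16, 45, 37, 28]
extract-min #3 returns 5:
  remove root 5; move last element 28 to root → [28, 7, 8, 24, 21, 16, 45, 37]
  28 vs smaller child 7 at index 1, swap → [7, 28, 8, 24, 21, 16, 45, 37]
  28 vs smaller child 21 at index 4, swap → [7, 21, 8, 24, 28, 16, 45, 37]
extract-min #4 returns 7:
  remove root 7; move last element 37 to root → [37, 21, 8, 24, 28, 16, 45]
  37 vs smaller child 8 at index 2, swap → [8, 21, 37, 24, 28, 16, 45]
  37 vs smaller child 16 at index 5, swap → [8, 21, 16, 24, 28, 37, 45]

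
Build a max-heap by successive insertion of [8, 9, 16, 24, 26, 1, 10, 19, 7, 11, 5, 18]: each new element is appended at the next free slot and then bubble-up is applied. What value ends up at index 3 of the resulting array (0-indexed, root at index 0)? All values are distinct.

Insert 8:
  append 8 at index 0 → [8] (no swap needed)
Insert 9:
  append 9 at index 1 → [8, 9]
  9 > parent 8 at index 0, swap → [9, 8]
Insert 16:
  append 16 at index 2 → [9, 8, 16]
  16 > parent 9 at index 0, swap → [16, 8, 9]
Insert 24:
  append 24 at index 3 → [16, 8, 9, 24]
  24 > parent 8 at index 1, swap → [16, 24, 9, 8]
  24 > parent 16 at index 0, swap → [24, 16, 9, 8]
Insert 26:
  append 26 at index 4 → [24, 16, 9, 8, 26]
  26 > parent 16 at index 1, swap → [24, 26, 9, 8, 16]
  26 > parent 24 at index 0, swap → [26, 24, 9, 8, 16]
Insert 1:
  append 1 at index 5 → [26, 24, 9, 8, 16, 1] (no swap needed)
Insert 10:
  append 10 at index 6 → [26, 24, 9, 8, 16, 1, 10]
  10 > parent 9 at index 2, swap → [26, 24, 10, 8, 16, 1, 9]
Insert 19:
  append 19 at index 7 → [26, 24, 10, 8, 16, 1, 9, 19]
  19 > parent 8 at index 3, swap → [26, 24, 10, 19, 16, 1, 9, 8]
Insert 7:
  append 7 at index 8 → [26, 24, 10, 19, 16, 1, 9, 8, 7] (no swap needed)
Insert 11:
  append 11 at index 9 → [26, 24, 10, 19, 16, 1, 9, 8, 7, 11] (no swap needed)
Insert 5:
  append 5 at index 10 → [26, 24, 10, 19, 16, 1, 9, 8, 7, 11, 5] (no swap needed)
Insert 18:
  append 18 at index 11 → [26, 24, 10, 19, 16, 1, 9, 8, 7, 11, 5, 18]
  18 > parent 1 at index 5, swap → [26, 24, 10, 19, 16, 18, 9, 8, 7, 11, 5, 1]
  18 > parent 10 at index 2, swap → [26, 24, 18, 19, 16, 10, 9, 8, 7, 11, 5, 1]
resulting array: [26, 24, 18, 19, 16, 10, 9, 8, 7, 11, 5, 1]

19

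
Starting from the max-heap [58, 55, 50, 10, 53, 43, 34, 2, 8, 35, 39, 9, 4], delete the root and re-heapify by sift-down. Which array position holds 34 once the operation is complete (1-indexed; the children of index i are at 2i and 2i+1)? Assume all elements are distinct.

remove root 58; move last element 4 to root → [4, 55, 50, 10, 53, 43, 34, 2, 8, 35, 39, 9]
4 vs larger child 55 at index 2, swap → [55, 4, 50, 10, 53, 43, 34, 2, 8, 35, 39, 9]
4 vs larger child 53 at index 5, swap → [55, 53, 50, 10, 4, 43, 34, 2, 8, 35, 39, 9]
4 vs larger child 39 at index 11, swap → [55, 53, 50, 10, 39, 43, 34, 2, 8, 35, 4, 9]
resulting array: [55, 53, 50, 10, 39, 43, 34, 2, 8, 35, 4, 9]

7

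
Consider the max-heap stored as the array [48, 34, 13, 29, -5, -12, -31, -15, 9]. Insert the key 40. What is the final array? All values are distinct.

append 40 at index 9 → [48, 34, 13, 29, -5, -12, -31, -15, 9, 40]
40 > parent -5 at index 4, swap → [48, 34, 13, 29, 40, -12, -31, -15, 9, -5]
40 > parent 34 at index 1, swap → [48, 40, 13, 29, 34, -12, -31, -15, 9, -5]

[48, 40, 13, 29, 34, -12, -31, -15, 9, -5]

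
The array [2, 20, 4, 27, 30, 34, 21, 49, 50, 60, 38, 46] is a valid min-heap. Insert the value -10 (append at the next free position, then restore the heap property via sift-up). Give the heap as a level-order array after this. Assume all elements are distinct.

[-10, 20, 2, 27, 30, 4, 21, 49, 50, 60, 38, 46, 34]

append -10 at index 12 → [2, 20, 4, 27, 30, 34, 21, 49, 50, 60, 38, 46, -10]
-10 < parent 34 at index 5, swap → [2, 20, 4, 27, 30, -10, 21, 49, 50, 60, 38, 46, 34]
-10 < parent 4 at index 2, swap → [2, 20, -10, 27, 30, 4, 21, 49, 50, 60, 38, 46, 34]
-10 < parent 2 at index 0, swap → [-10, 20, 2, 27, 30, 4, 21, 49, 50, 60, 38, 46, 34]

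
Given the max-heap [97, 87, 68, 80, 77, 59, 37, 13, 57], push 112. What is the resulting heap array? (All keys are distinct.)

append 112 at index 9 → [97, 87, 68, 80, 77, 59, 37, 13, 57, 112]
112 > parent 77 at index 4, swap → [97, 87, 68, 80, 112, 59, 37, 13, 57, 77]
112 > parent 87 at index 1, swap → [97, 112, 68, 80, 87, 59, 37, 13, 57, 77]
112 > parent 97 at index 0, swap → [112, 97, 68, 80, 87, 59, 37, 13, 57, 77]

[112, 97, 68, 80, 87, 59, 37, 13, 57, 77]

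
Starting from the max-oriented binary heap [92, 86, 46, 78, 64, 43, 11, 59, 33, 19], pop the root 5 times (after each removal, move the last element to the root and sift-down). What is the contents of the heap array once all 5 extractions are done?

[46, 33, 43, 19, 11]

extract-max #1 returns 92:
  remove root 92; move last element 19 to root → [19, 86, 46, 78, 64, 43, 11, 59, 33]
  19 vs larger child 86 at index 1, swap → [86, 19, 46, 78, 64, 43, 11, 59, 33]
  19 vs larger child 78 at index 3, swap → [86, 78, 46, 19, 64, 43, 11, 59, 33]
  19 vs larger child 59 at index 7, swap → [86, 78, 46, 59, 64, 43, 11, 19, 33]
extract-max #2 returns 86:
  remove root 86; move last element 33 to root → [33, 78, 46, 59, 64, 43, 11, 19]
  33 vs larger child 78 at index 1, swap → [78, 33, 46, 59, 64, 43, 11, 19]
  33 vs larger child 64 at index 4, swap → [78, 64, 46, 59, 33, 43, 11, 19]
extract-max #3 returns 78:
  remove root 78; move last element 19 to root → [19, 64, 46, 59, 33, 43, 11]
  19 vs larger child 64 at index 1, swap → [64, 19, 46, 59, 33, 43, 11]
  19 vs larger child 59 at index 3, swap → [64, 59, 46, 19, 33, 43, 11]
extract-max #4 returns 64:
  remove root 64; move last element 11 to root → [11, 59, 46, 19, 33, 43]
  11 vs larger child 59 at index 1, swap → [59, 11, 46, 19, 33, 43]
  11 vs larger child 33 at index 4, swap → [59, 33, 46, 19, 11, 43]
extract-max #5 returns 59:
  remove root 59; move last element 43 to root → [43, 33, 46, 19, 11]
  43 vs larger child 46 at index 2, swap → [46, 33, 43, 19, 11]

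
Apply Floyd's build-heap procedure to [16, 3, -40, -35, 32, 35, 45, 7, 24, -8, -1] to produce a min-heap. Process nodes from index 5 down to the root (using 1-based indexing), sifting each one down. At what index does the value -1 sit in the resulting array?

11

sift down from index 5:
  32 vs smaller child -8 at index 10, swap → [16, 3, -40, -35, -8, 35, 45, 7, 24, 32, -1]
sift down from index 4: already satisfies heap property
sift down from index 3: already satisfies heap property
sift down from index 2:
  3 vs smaller child -35 at index 4, swap → [16, -35, -40, 3, -8, 35, 45, 7, 24, 32, -1]
sift down from index 1:
  16 vs smaller child -40 at index 3, swap → [-40, -35, 16, 3, -8, 35, 45, 7, 24, 32, -1]
resulting array: [-40, -35, 16, 3, -8, 35, 45, 7, 24, 32, -1]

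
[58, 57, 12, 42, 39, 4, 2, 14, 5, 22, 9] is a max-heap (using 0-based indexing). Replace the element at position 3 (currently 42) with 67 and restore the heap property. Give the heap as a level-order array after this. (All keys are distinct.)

[67, 58, 12, 57, 39, 4, 2, 14, 5, 22, 9]

set index 3 from 42 to 67 → [58, 57, 12, 67, 39, 4, 2, 14, 5, 22, 9]
67 > parent 57 at index 1, swap → [58, 67, 12, 57, 39, 4, 2, 14, 5, 22, 9]
67 > parent 58 at index 0, swap → [67, 58, 12, 57, 39, 4, 2, 14, 5, 22, 9]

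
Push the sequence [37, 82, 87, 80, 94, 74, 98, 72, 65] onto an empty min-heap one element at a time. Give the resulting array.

[37, 65, 74, 72, 94, 87, 98, 82, 80]

Insert 37:
  append 37 at index 0 → [37] (no swap needed)
Insert 82:
  append 82 at index 1 → [37, 82] (no swap needed)
Insert 87:
  append 87 at index 2 → [37, 82, 87] (no swap needed)
Insert 80:
  append 80 at index 3 → [37, 82, 87, 80]
  80 < parent 82 at index 1, swap → [37, 80, 87, 82]
Insert 94:
  append 94 at index 4 → [37, 80, 87, 82, 94] (no swap needed)
Insert 74:
  append 74 at index 5 → [37, 80, 87, 82, 94, 74]
  74 < parent 87 at index 2, swap → [37, 80, 74, 82, 94, 87]
Insert 98:
  append 98 at index 6 → [37, 80, 74, 82, 94, 87, 98] (no swap needed)
Insert 72:
  append 72 at index 7 → [37, 80, 74, 82, 94, 87, 98, 72]
  72 < parent 82 at index 3, swap → [37, 80, 74, 72, 94, 87, 98, 82]
  72 < parent 80 at index 1, swap → [37, 72, 74, 80, 94, 87, 98, 82]
Insert 65:
  append 65 at index 8 → [37, 72, 74, 80, 94, 87, 98, 82, 65]
  65 < parent 80 at index 3, swap → [37, 72, 74, 65, 94, 87, 98, 82, 80]
  65 < parent 72 at index 1, swap → [37, 65, 74, 72, 94, 87, 98, 82, 80]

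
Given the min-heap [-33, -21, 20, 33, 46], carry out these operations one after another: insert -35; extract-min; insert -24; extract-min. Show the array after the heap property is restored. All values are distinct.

insert -35:
  append -35 at index 5 → [-33, -21, 20, 33, 46, -35]
  -35 < parent 20 at index 2, swap → [-33, -21, -35, 33, 46, 20]
  -35 < parent -33 at index 0, swap → [-35, -21, -33, 33, 46, 20]
extract-min → returns -35:
  remove root -35; move last element 20 to root → [20, -21, -33, 33, 46]
  20 vs smaller child -33 at index 2, swap → [-33, -21, 20, 33, 46]
insert -24:
  append -24 at index 5 → [-33, -21, 20, 33, 46, -24]
  -24 < parent 20 at index 2, swap → [-33, -21, -24, 33, 46, 20]
extract-min → returns -33:
  remove root -33; move last element 20 to root → [20, -21, -24, 33, 46]
  20 vs smaller child -24 at index 2, swap → [-24, -21, 20, 33, 46]

[-24, -21, 20, 33, 46]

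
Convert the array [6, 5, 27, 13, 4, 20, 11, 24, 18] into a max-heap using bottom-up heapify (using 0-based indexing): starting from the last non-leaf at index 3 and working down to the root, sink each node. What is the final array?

sift down from index 3:
  13 vs larger child 24 at index 7, swap → [6, 5, 27, 24, 4, 20, 11, 13, 18]
sift down from index 2: already satisfies heap property
sift down from index 1:
  5 vs larger child 24 at index 3, swap → [6, 24, 27, 5, 4, 20, 11, 13, 18]
  5 vs larger child 18 at index 8, swap → [6, 24, 27, 18, 4, 20, 11, 13, 5]
sift down from index 0:
  6 vs larger child 27 at index 2, swap → [27, 24, 6, 18, 4, 20, 11, 13, 5]
  6 vs larger child 20 at index 5, swap → [27, 24, 20, 18, 4, 6, 11, 13, 5]

[27, 24, 20, 18, 4, 6, 11, 13, 5]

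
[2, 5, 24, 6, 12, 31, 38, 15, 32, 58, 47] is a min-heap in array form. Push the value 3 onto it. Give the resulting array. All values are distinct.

[2, 5, 3, 6, 12, 24, 38, 15, 32, 58, 47, 31]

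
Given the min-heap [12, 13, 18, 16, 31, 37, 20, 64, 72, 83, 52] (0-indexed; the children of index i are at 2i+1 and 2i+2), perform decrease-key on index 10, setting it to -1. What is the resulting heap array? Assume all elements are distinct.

set index 10 from 52 to -1 → [12, 13, 18, 16, 31, 37, 20, 64, 72, 83, -1]
-1 < parent 31 at index 4, swap → [12, 13, 18, 16, -1, 37, 20, 64, 72, 83, 31]
-1 < parent 13 at index 1, swap → [12, -1, 18, 16, 13, 37, 20, 64, 72, 83, 31]
-1 < parent 12 at index 0, swap → [-1, 12, 18, 16, 13, 37, 20, 64, 72, 83, 31]

[-1, 12, 18, 16, 13, 37, 20, 64, 72, 83, 31]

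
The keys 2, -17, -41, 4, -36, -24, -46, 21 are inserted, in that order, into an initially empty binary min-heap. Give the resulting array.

[-46, -36, -41, 4, 2, -17, -24, 21]

Insert 2:
  append 2 at index 0 → [2] (no swap needed)
Insert -17:
  append -17 at index 1 → [2, -17]
  -17 < parent 2 at index 0, swap → [-17, 2]
Insert -41:
  append -41 at index 2 → [-17, 2, -41]
  -41 < parent -17 at index 0, swap → [-41, 2, -17]
Insert 4:
  append 4 at index 3 → [-41, 2, -17, 4] (no swap needed)
Insert -36:
  append -36 at index 4 → [-41, 2, -17, 4, -36]
  -36 < parent 2 at index 1, swap → [-41, -36, -17, 4, 2]
Insert -24:
  append -24 at index 5 → [-41, -36, -17, 4, 2, -24]
  -24 < parent -17 at index 2, swap → [-41, -36, -24, 4, 2, -17]
Insert -46:
  append -46 at index 6 → [-41, -36, -24, 4, 2, -17, -46]
  -46 < parent -24 at index 2, swap → [-41, -36, -46, 4, 2, -17, -24]
  -46 < parent -41 at index 0, swap → [-46, -36, -41, 4, 2, -17, -24]
Insert 21:
  append 21 at index 7 → [-46, -36, -41, 4, 2, -17, -24, 21] (no swap needed)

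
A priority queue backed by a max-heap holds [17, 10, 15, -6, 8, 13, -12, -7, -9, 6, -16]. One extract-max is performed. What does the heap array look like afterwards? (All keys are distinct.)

remove root 17; move last element -16 to root → [-16, 10, 15, -6, 8, 13, -12, -7, -9, 6]
-16 vs larger child 15 at index 2, swap → [15, 10, -16, -6, 8, 13, -12, -7, -9, 6]
-16 vs larger child 13 at index 5, swap → [15, 10, 13, -6, 8, -16, -12, -7, -9, 6]

[15, 10, 13, -6, 8, -16, -12, -7, -9, 6]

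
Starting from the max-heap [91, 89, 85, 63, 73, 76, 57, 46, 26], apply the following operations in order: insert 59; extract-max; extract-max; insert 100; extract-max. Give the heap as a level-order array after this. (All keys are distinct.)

[85, 73, 76, 63, 59, 26, 57, 46]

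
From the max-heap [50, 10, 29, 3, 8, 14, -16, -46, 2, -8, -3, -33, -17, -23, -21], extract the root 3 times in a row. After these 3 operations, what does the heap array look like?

[10, 8, -16, 3, -3, -17, -23, -46, 2, -8, -21, -33]

extract-max #1 returns 50:
  remove root 50; move last element -21 to root → [-21, 10, 29, 3, 8, 14, -16, -46, 2, -8, -3, -33, -17, -23]
  -21 vs larger child 29 at index 2, swap → [29, 10, -21, 3, 8, 14, -16, -46, 2, -8, -3, -33, -17, -23]
  -21 vs larger child 14 at index 5, swap → [29, 10, 14, 3, 8, -21, -16, -46, 2, -8, -3, -33, -17, -23]
  -21 vs larger child -17 at index 12, swap → [29, 10, 14, 3, 8, -17, -16, -46, 2, -8, -3, -33, -21, -23]
extract-max #2 returns 29:
  remove root 29; move last element -23 to root → [-23, 10, 14, 3, 8, -17, -16, -46, 2, -8, -3, -33, -21]
  -23 vs larger child 14 at index 2, swap → [14, 10, -23, 3, 8, -17, -16, -46, 2, -8, -3, -33, -21]
  -23 vs larger child -16 at index 6, swap → [14, 10, -16, 3, 8, -17, -23, -46, 2, -8, -3, -33, -21]
extract-max #3 returns 14:
  remove root 14; move last element -21 to root → [-21, 10, -16, 3, 8, -17, -23, -46, 2, -8, -3, -33]
  -21 vs larger child 10 at index 1, swap → [10, -21, -16, 3, 8, -17, -23, -46, 2, -8, -3, -33]
  -21 vs larger child 8 at index 4, swap → [10, 8, -16, 3, -21, -17, -23, -46, 2, -8, -3, -33]
  -21 vs larger child -3 at index 10, swap → [10, 8, -16, 3, -3, -17, -23, -46, 2, -8, -21, -33]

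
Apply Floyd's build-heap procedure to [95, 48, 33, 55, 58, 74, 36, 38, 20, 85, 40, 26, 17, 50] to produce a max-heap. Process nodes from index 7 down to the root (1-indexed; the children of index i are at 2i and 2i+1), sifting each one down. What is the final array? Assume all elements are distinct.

[95, 85, 74, 55, 58, 33, 50, 38, 20, 48, 40, 26, 17, 36]

sift down from index 7:
  36 vs only child 50 at index 14, swap → [95, 48, 33, 55, 58, 74, 50, 38, 20, 85, 40, 26, 17, 36]
sift down from index 6: already satisfies heap property
sift down from index 5:
  58 vs larger child 85 at index 10, swap → [95, 48, 33, 55, 85, 74, 50, 38, 20, 58, 40, 26, 17, 36]
sift down from index 4: already satisfies heap property
sift down from index 3:
  33 vs larger child 74 at index 6, swap → [95, 48, 74, 55, 85, 33, 50, 38, 20, 58, 40, 26, 17, 36]
sift down from index 2:
  48 vs larger child 85 at index 5, swap → [95, 85, 74, 55, 48, 33, 50, 38, 20, 58, 40, 26, 17, 36]
  48 vs larger child 58 at index 10, swap → [95, 85, 74, 55, 58, 33, 50, 38, 20, 48, 40, 26, 17, 36]
sift down from index 1: already satisfies heap property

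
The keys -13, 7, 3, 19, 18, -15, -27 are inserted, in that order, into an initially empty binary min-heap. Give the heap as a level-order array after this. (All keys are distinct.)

[-27, 7, -15, 19, 18, 3, -13]

Insert -13:
  append -13 at index 0 → [-13] (no swap needed)
Insert 7:
  append 7 at index 1 → [-13, 7] (no swap needed)
Insert 3:
  append 3 at index 2 → [-13, 7, 3] (no swap needed)
Insert 19:
  append 19 at index 3 → [-13, 7, 3, 19] (no swap needed)
Insert 18:
  append 18 at index 4 → [-13, 7, 3, 19, 18] (no swap needed)
Insert -15:
  append -15 at index 5 → [-13, 7, 3, 19, 18, -15]
  -15 < parent 3 at index 2, swap → [-13, 7, -15, 19, 18, 3]
  -15 < parent -13 at index 0, swap → [-15, 7, -13, 19, 18, 3]
Insert -27:
  append -27 at index 6 → [-15, 7, -13, 19, 18, 3, -27]
  -27 < parent -13 at index 2, swap → [-15, 7, -27, 19, 18, 3, -13]
  -27 < parent -15 at index 0, swap → [-27, 7, -15, 19, 18, 3, -13]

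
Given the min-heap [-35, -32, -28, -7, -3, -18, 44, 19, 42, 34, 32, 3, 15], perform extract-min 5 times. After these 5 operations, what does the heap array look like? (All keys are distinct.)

extract-min #1 returns -35:
  remove root -35; move last element 15 to root → [15, -32, -28, -7, -3, -18, 44, 19, 42, 34, 32, 3]
  15 vs smaller child -32 at index 1, swap → [-32, 15, -28, -7, -3, -18, 44, 19, 42, 34, 32, 3]
  15 vs smaller child -7 at index 3, swap → [-32, -7, -28, 15, -3, -18, 44, 19, 42, 34, 32, 3]
extract-min #2 returns -32:
  remove root -32; move last element 3 to root → [3, -7, -28, 15, -3, -18, 44, 19, 42, 34, 32]
  3 vs smaller child -28 at index 2, swap → [-28, -7, 3, 15, -3, -18, 44, 19, 42, 34, 32]
  3 vs smaller child -18 at index 5, swap → [-28, -7, -18, 15, -3, 3, 44, 19, 42, 34, 32]
extract-min #3 returns -28:
  remove root -28; move last element 32 to root → [32, -7, -18, 15, -3, 3, 44, 19, 42, 34]
  32 vs smaller child -18 at index 2, swap → [-18, -7, 32, 15, -3, 3, 44, 19, 42, 34]
  32 vs smaller child 3 at index 5, swap → [-18, -7, 3, 15, -3, 32, 44, 19, 42, 34]
extract-min #4 returns -18:
  remove root -18; move last element 34 to root → [34, -7, 3, 15, -3, 32, 44, 19, 42]
  34 vs smaller child -7 at index 1, swap → [-7, 34, 3, 15, -3, 32, 44, 19, 42]
  34 vs smaller child -3 at index 4, swap → [-7, -3, 3, 15, 34, 32, 44, 19, 42]
extract-min #5 returns -7:
  remove root -7; move last element 42 to root → [42, -3, 3, 15, 34, 32, 44, 19]
  42 vs smaller child -3 at index 1, swap → [-3, 42, 3, 15, 34, 32, 44, 19]
  42 vs smaller child 15 at index 3, swap → [-3, 15, 3, 42, 34, 32, 44, 19]
  42 vs only child 19 at index 7, swap → [-3, 15, 3, 19, 34, 32, 44, 42]

[-3, 15, 3, 19, 34, 32, 44, 42]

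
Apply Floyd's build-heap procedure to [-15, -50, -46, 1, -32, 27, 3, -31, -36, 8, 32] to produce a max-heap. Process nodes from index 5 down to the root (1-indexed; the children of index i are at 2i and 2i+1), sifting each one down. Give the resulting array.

[32, 8, 27, 1, -15, -46, 3, -31, -36, -50, -32]

sift down from index 5:
  -32 vs larger child 32 at index 11, swap → [-15, -50, -46, 1, 32, 27, 3, -31, -36, 8, -32]
sift down from index 4: already satisfies heap property
sift down from index 3:
  -46 vs larger child 27 at index 6, swap → [-15, -50, 27, 1, 32, -46, 3, -31, -36, 8, -32]
sift down from index 2:
  -50 vs larger child 32 at index 5, swap → [-15, 32, 27, 1, -50, -46, 3, -31, -36, 8, -32]
  -50 vs larger child 8 at index 10, swap → [-15, 32, 27, 1, 8, -46, 3, -31, -36, -50, -32]
sift down from index 1:
  -15 vs larger child 32 at index 2, swap → [32, -15, 27, 1, 8, -46, 3, -31, -36, -50, -32]
  -15 vs larger child 8 at index 5, swap → [32, 8, 27, 1, -15, -46, 3, -31, -36, -50, -32]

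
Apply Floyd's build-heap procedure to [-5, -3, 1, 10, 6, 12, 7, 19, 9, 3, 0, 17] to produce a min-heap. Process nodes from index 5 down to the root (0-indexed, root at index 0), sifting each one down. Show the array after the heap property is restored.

sift down from index 5: already satisfies heap property
sift down from index 4:
  6 vs smaller child 0 at index 10, swap → [-5, -3, 1, 10, 0, 12, 7, 19, 9, 3, 6, 17]
sift down from index 3:
  10 vs smaller child 9 at index 8, swap → [-5, -3, 1, 9, 0, 12, 7, 19, 10, 3, 6, 17]
sift down from index 2: already satisfies heap property
sift down from index 1: already satisfies heap property
sift down from index 0: already satisfies heap property

[-5, -3, 1, 9, 0, 12, 7, 19, 10, 3, 6, 17]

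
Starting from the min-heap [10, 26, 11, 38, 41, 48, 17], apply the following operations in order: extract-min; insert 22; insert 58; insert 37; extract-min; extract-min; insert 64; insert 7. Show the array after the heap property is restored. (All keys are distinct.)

extract-min → returns 10:
  remove root 10; move last element 17 to root → [17, 26, 11, 38, 41, 48]
  17 vs smaller child 11 at index 2, swap → [11, 26, 17, 38, 41, 48]
insert 22:
  append 22 at index 6 → [11, 26, 17, 38, 41, 48, 22] (no swap needed)
insert 58:
  append 58 at index 7 → [11, 26, 17, 38, 41, 48, 22, 58] (no swap needed)
insert 37:
  append 37 at index 8 → [11, 26, 17, 38, 41, 48, 22, 58, 37]
  37 < parent 38 at index 3, swap → [11, 26, 17, 37, 41, 48, 22, 58, 38]
extract-min → returns 11:
  remove root 11; move last element 38 to root → [38, 26, 17, 37, 41, 48, 22, 58]
  38 vs smaller child 17 at index 2, swap → [17, 26, 38, 37, 41, 48, 22, 58]
  38 vs smaller child 22 at index 6, swap → [17, 26, 22, 37, 41, 48, 38, 58]
extract-min → returns 17:
  remove root 17; move last element 58 to root → [58, 26, 22, 37, 41, 48, 38]
  58 vs smaller child 22 at index 2, swap → [22, 26, 58, 37, 41, 48, 38]
  58 vs smaller child 38 at index 6, swap → [22, 26, 38, 37, 41, 48, 58]
insert 64:
  append 64 at index 7 → [22, 26, 38, 37, 41, 48, 58, 64] (no swap needed)
insert 7:
  append 7 at index 8 → [22, 26, 38, 37, 41, 48, 58, 64, 7]
  7 < parent 37 at index 3, swap → [22, 26, 38, 7, 41, 48, 58, 64, 37]
  7 < parent 26 at index 1, swap → [22, 7, 38, 26, 41, 48, 58, 64, 37]
  7 < parent 22 at index 0, swap → [7, 22, 38, 26, 41, 48, 58, 64, 37]

[7, 22, 38, 26, 41, 48, 58, 64, 37]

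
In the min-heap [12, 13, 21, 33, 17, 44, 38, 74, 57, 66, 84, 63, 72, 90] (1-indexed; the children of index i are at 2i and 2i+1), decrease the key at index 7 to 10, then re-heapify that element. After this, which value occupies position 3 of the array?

set index 7 from 38 to 10 → [12, 13, 21, 33, 17, 44, 10, 74, 57, 66, 84, 63, 72, 90]
10 < parent 21 at index 3, swap → [12, 13, 10, 33, 17, 44, 21, 74, 57, 66, 84, 63, 72, 90]
10 < parent 12 at index 1, swap → [10, 13, 12, 33, 17, 44, 21, 74, 57, 66, 84, 63, 72, 90]
resulting array: [10, 13, 12, 33, 17, 44, 21, 74, 57, 66, 84, 63, 72, 90]

12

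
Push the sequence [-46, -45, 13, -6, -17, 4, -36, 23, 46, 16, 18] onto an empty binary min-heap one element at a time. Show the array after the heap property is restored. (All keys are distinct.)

Insert -46:
  append -46 at index 0 → [-46] (no swap needed)
Insert -45:
  append -45 at index 1 → [-46, -45] (no swap needed)
Insert 13:
  append 13 at index 2 → [-46, -45, 13] (no swap needed)
Insert -6:
  append -6 at index 3 → [-46, -45, 13, -6] (no swap needed)
Insert -17:
  append -17 at index 4 → [-46, -45, 13, -6, -17] (no swap needed)
Insert 4:
  append 4 at index 5 → [-46, -45, 13, -6, -17, 4]
  4 < parent 13 at index 2, swap → [-46, -45, 4, -6, -17, 13]
Insert -36:
  append -36 at index 6 → [-46, -45, 4, -6, -17, 13, -36]
  -36 < parent 4 at index 2, swap → [-46, -45, -36, -6, -17, 13, 4]
Insert 23:
  append 23 at index 7 → [-46, -45, -36, -6, -17, 13, 4, 23] (no swap needed)
Insert 46:
  append 46 at index 8 → [-46, -45, -36, -6, -17, 13, 4, 23, 46] (no swap needed)
Insert 16:
  append 16 at index 9 → [-46, -45, -36, -6, -17, 13, 4, 23, 46, 16] (no swap needed)
Insert 18:
  append 18 at index 10 → [-46, -45, -36, -6, -17, 13, 4, 23, 46, 16, 18] (no swap needed)

[-46, -45, -36, -6, -17, 13, 4, 23, 46, 16, 18]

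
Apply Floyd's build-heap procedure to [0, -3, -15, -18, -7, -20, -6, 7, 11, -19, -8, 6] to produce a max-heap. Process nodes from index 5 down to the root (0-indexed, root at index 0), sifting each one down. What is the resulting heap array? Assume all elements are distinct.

sift down from index 5:
  -20 vs only child 6 at index 11, swap → [0, -3, -15, -18, -7, 6, -6, 7, 11, -19, -8, -20]
sift down from index 4: already satisfies heap property
sift down from index 3:
  -18 vs larger child 11 at index 8, swap → [0, -3, -15, 11, -7, 6, -6, 7, -18, -19, -8, -20]
sift down from index 2:
  -15 vs larger child 6 at index 5, swap → [0, -3, 6, 11, -7, -15, -6, 7, -18, -19, -8, -20]
sift down from index 1:
  -3 vs larger child 11 at index 3, swap → [0, 11, 6, -3, -7, -15, -6, 7, -18, -19, -8, -20]
  -3 vs larger child 7 at index 7, swap → [0, 11, 6, 7, -7, -15, -6, -3, -18, -19, -8, -20]
sift down from index 0:
  0 vs larger child 11 at index 1, swap → [11, 0, 6, 7, -7, -15, -6, -3, -18, -19, -8, -20]
  0 vs larger child 7 at index 3, swap → [11, 7, 6, 0, -7, -15, -6, -3, -18, -19, -8, -20]

[11, 7, 6, 0, -7, -15, -6, -3, -18, -19, -8, -20]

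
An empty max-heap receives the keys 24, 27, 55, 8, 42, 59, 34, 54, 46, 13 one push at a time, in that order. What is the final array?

[59, 54, 55, 46, 24, 27, 34, 8, 42, 13]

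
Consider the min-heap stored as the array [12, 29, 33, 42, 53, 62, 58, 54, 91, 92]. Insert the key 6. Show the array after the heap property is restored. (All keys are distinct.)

[6, 12, 33, 42, 29, 62, 58, 54, 91, 92, 53]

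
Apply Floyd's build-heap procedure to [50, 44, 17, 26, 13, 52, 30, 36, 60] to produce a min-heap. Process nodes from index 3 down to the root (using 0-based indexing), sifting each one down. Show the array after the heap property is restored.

[13, 26, 17, 36, 44, 52, 30, 50, 60]

sift down from index 3: already satisfies heap property
sift down from index 2: already satisfies heap property
sift down from index 1:
  44 vs smaller child 13 at index 4, swap → [50, 13, 17, 26, 44, 52, 30, 36, 60]
sift down from index 0:
  50 vs smaller child 13 at index 1, swap → [13, 50, 17, 26, 44, 52, 30, 36, 60]
  50 vs smaller child 26 at index 3, swap → [13, 26, 17, 50, 44, 52, 30, 36, 60]
  50 vs smaller child 36 at index 7, swap → [13, 26, 17, 36, 44, 52, 30, 50, 60]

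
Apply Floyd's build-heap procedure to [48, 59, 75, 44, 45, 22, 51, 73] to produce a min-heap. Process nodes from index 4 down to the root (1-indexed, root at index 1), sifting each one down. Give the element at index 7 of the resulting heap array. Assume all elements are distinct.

sift down from index 4: already satisfies heap property
sift down from index 3:
  75 vs smaller child 22 at index 6, swap → [48, 59, 22, 44, 45, 75, 51, 73]
sift down from index 2:
  59 vs smaller child 44 at index 4, swap → [48, 44, 22, 59, 45, 75, 51, 73]
sift down from index 1:
  48 vs smaller child 22 at index 3, swap → [22, 44, 48, 59, 45, 75, 51, 73]
resulting array: [22, 44, 48, 59, 45, 75, 51, 73]

51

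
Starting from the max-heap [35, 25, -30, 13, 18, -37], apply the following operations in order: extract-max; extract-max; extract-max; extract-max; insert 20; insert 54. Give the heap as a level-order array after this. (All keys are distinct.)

extract-max → returns 35:
  remove root 35; move last element -37 to root → [-37, 25, -30, 13, 18]
  -37 vs larger child 25 at index 1, swap → [25, -37, -30, 13, 18]
  -37 vs larger child 18 at index 4, swap → [25, 18, -30, 13, -37]
extract-max → returns 25:
  remove root 25; move last element -37 to root → [-37, 18, -30, 13]
  -37 vs larger child 18 at index 1, swap → [18, -37, -30, 13]
  -37 vs only child 13 at index 3, swap → [18, 13, -30, -37]
extract-max → returns 18:
  remove root 18; move last element -37 to root → [-37, 13, -30]
  -37 vs larger child 13 at index 1, swap → [13, -37, -30]
extract-max → returns 13:
  remove root 13; move last element -30 to root → [-30, -37] (no swap needed)
insert 20:
  append 20 at index 2 → [-30, -37, 20]
  20 > parent -30 at index 0, swap → [20, -37, -30]
insert 54:
  append 54 at index 3 → [20, -37, -30, 54]
  54 > parent -37 at index 1, swap → [20, 54, -30, -37]
  54 > parent 20 at index 0, swap → [54, 20, -30, -37]

[54, 20, -30, -37]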